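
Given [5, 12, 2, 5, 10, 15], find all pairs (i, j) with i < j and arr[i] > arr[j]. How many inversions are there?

Finding inversions in [5, 12, 2, 5, 10, 15]:

(0, 2): arr[0]=5 > arr[2]=2
(1, 2): arr[1]=12 > arr[2]=2
(1, 3): arr[1]=12 > arr[3]=5
(1, 4): arr[1]=12 > arr[4]=10

Total inversions: 4

The array has 4 inversion(s): (0,2), (1,2), (1,3), (1,4). Each pair (i,j) satisfies i < j and arr[i] > arr[j].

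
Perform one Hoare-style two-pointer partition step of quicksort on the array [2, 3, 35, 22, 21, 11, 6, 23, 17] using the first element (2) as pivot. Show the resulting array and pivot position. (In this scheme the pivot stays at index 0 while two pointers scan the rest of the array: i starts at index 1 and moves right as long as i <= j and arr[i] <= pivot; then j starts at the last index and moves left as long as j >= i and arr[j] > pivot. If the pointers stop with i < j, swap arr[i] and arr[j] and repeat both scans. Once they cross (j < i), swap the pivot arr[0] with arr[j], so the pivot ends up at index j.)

Hoare-style two-pointer partition with pivot = 2:

Initial array: [2, 3, 35, 22, 21, 11, 6, 23, 17]

Pointers start at i = 1, j = 8.
i ends at 1, j ends at 0: the pointers have crossed (j < i), so scanning stops.

j = 0, so swapping arr[0] with arr[j] leaves the pivot at position 0: [2, 3, 35, 22, 21, 11, 6, 23, 17]
Pivot position: 0

After partitioning with pivot 2, the array becomes [2, 3, 35, 22, 21, 11, 6, 23, 17]. The pivot is placed at index 0. All elements to the left of the pivot are <= 2, and all elements to the right are > 2.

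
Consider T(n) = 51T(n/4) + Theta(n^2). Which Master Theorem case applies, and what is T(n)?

Master Theorem for T(n) = 51T(n/4) + O(n^2):

a = 51, b = 4, c = 2
log_b(a) = log_4(51) = 2.8362

Case 1: c = 2 < log_4(51) = 2.8362
T(n) = O(n^(log_4 51))

For T(n) = 51T(n/4) + O(n^2): log_4(51) = 2.8362. This is Case 1 of the Master Theorem (c < log_b(a), work dominated by leaves), giving O(n^(log_4 51)).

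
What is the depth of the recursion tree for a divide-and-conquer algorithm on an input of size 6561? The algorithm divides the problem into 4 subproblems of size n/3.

For divide and conquer with division factor 3:

Problem sizes at each level:
Level 0: 6561
Level 1: 2187
Level 2: 729
Level 3: 243
Level 4: 81
Level 5: 27
Level 6: 9
Level 7: 3
Level 8: 1

The root is level 0 and the size-1 base case is level 8 (the tree spans levels 0 through 8, i.e. 9 levels counting the root), so the depth is the number of divisions: log_3(6561) = 8

The recursion tree depth is log_3(6561) = 8. At each level, the problem size is divided by 3, so it takes 8 divisions to reduce to a base case of size 1. The algorithm makes 4 recursive calls at each level.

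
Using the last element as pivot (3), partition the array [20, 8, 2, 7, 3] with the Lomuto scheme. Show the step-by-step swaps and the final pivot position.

Lomuto partition with pivot = 3:

Initial array: [20, 8, 2, 7, 3]

arr[0]=20 > 3: no swap
arr[1]=8 > 3: no swap
arr[2]=2 <= 3: swap with position 0, array becomes [2, 8, 20, 7, 3]
arr[3]=7 > 3: no swap

Place pivot at position 1: [2, 3, 20, 7, 8]
Pivot position: 1

After partitioning with pivot 3, the array becomes [2, 3, 20, 7, 8]. The pivot is placed at index 1. All elements to the left of the pivot are <= 3, and all elements to the right are > 3.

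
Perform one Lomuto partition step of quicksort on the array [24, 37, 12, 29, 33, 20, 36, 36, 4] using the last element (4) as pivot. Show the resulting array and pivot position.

Lomuto partition with pivot = 4:

Initial array: [24, 37, 12, 29, 33, 20, 36, 36, 4]

arr[0]=24 > 4: no swap
arr[1]=37 > 4: no swap
arr[2]=12 > 4: no swap
arr[3]=29 > 4: no swap
arr[4]=33 > 4: no swap
arr[5]=20 > 4: no swap
arr[6]=36 > 4: no swap
arr[7]=36 > 4: no swap

Place pivot at position 0: [4, 37, 12, 29, 33, 20, 36, 36, 24]
Pivot position: 0

After partitioning with pivot 4, the array becomes [4, 37, 12, 29, 33, 20, 36, 36, 24]. The pivot is placed at index 0. All elements to the left of the pivot are <= 4, and all elements to the right are > 4.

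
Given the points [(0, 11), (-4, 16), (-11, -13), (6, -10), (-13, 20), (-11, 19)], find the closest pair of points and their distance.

Computing all pairwise distances among 6 points:

d((0, 11), (-4, 16)) = 6.4031
d((0, 11), (-11, -13)) = 26.4008
d((0, 11), (6, -10)) = 21.8403
d((0, 11), (-13, 20)) = 15.8114
d((0, 11), (-11, 19)) = 13.6015
d((-4, 16), (-11, -13)) = 29.8329
d((-4, 16), (6, -10)) = 27.8568
d((-4, 16), (-13, 20)) = 9.8489
d((-4, 16), (-11, 19)) = 7.6158
d((-11, -13), (6, -10)) = 17.2627
d((-11, -13), (-13, 20)) = 33.0606
d((-11, -13), (-11, 19)) = 32.0
d((6, -10), (-13, 20)) = 35.5106
d((6, -10), (-11, 19)) = 33.6155
d((-13, 20), (-11, 19)) = 2.2361 <-- minimum

Closest pair: (-13, 20) and (-11, 19) with distance 2.2361

The closest pair is (-13, 20) and (-11, 19) with Euclidean distance 2.2361. For 6 points, brute-force pairwise comparison is shown above. For large n, the divide-and-conquer algorithm (sort by x, recurse on halves, check the dividing strip) achieves O(n log n).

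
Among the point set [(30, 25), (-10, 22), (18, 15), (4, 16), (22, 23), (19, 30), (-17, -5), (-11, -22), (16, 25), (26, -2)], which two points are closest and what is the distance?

Computing all pairwise distances among 10 points:

d((30, 25), (-10, 22)) = 40.1123
d((30, 25), (18, 15)) = 15.6205
d((30, 25), (4, 16)) = 27.5136
d((30, 25), (22, 23)) = 8.2462
d((30, 25), (19, 30)) = 12.083
d((30, 25), (-17, -5)) = 55.7584
d((30, 25), (-11, -22)) = 62.3699
d((30, 25), (16, 25)) = 14.0
d((30, 25), (26, -2)) = 27.2947
d((-10, 22), (18, 15)) = 28.8617
d((-10, 22), (4, 16)) = 15.2315
d((-10, 22), (22, 23)) = 32.0156
d((-10, 22), (19, 30)) = 30.0832
d((-10, 22), (-17, -5)) = 27.8927
d((-10, 22), (-11, -22)) = 44.0114
d((-10, 22), (16, 25)) = 26.1725
d((-10, 22), (26, -2)) = 43.2666
d((18, 15), (4, 16)) = 14.0357
d((18, 15), (22, 23)) = 8.9443
d((18, 15), (19, 30)) = 15.0333
d((18, 15), (-17, -5)) = 40.3113
d((18, 15), (-11, -22)) = 47.0106
d((18, 15), (16, 25)) = 10.198
d((18, 15), (26, -2)) = 18.7883
d((4, 16), (22, 23)) = 19.3132
d((4, 16), (19, 30)) = 20.5183
d((4, 16), (-17, -5)) = 29.6985
d((4, 16), (-11, -22)) = 40.8534
d((4, 16), (16, 25)) = 15.0
d((4, 16), (26, -2)) = 28.4253
d((22, 23), (19, 30)) = 7.6158
d((22, 23), (-17, -5)) = 48.0104
d((22, 23), (-11, -22)) = 55.8032
d((22, 23), (16, 25)) = 6.3246
d((22, 23), (26, -2)) = 25.318
d((19, 30), (-17, -5)) = 50.2096
d((19, 30), (-11, -22)) = 60.0333
d((19, 30), (16, 25)) = 5.831 <-- minimum
d((19, 30), (26, -2)) = 32.7567
d((-17, -5), (-11, -22)) = 18.0278
d((-17, -5), (16, 25)) = 44.5982
d((-17, -5), (26, -2)) = 43.1045
d((-11, -22), (16, 25)) = 54.2033
d((-11, -22), (26, -2)) = 42.0595
d((16, 25), (26, -2)) = 28.7924

Closest pair: (19, 30) and (16, 25) with distance 5.831

The closest pair is (19, 30) and (16, 25) with Euclidean distance 5.831. For 10 points, brute-force pairwise comparison is shown above. For large n, the divide-and-conquer algorithm (sort by x, recurse on halves, check the dividing strip) achieves O(n log n).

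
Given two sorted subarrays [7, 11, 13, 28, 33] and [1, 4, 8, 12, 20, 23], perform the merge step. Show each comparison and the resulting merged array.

Merging process:

Compare 7 vs 1: take 1 from right. Merged: [1]
Compare 7 vs 4: take 4 from right. Merged: [1, 4]
Compare 7 vs 8: take 7 from left. Merged: [1, 4, 7]
Compare 11 vs 8: take 8 from right. Merged: [1, 4, 7, 8]
Compare 11 vs 12: take 11 from left. Merged: [1, 4, 7, 8, 11]
Compare 13 vs 12: take 12 from right. Merged: [1, 4, 7, 8, 11, 12]
Compare 13 vs 20: take 13 from left. Merged: [1, 4, 7, 8, 11, 12, 13]
Compare 28 vs 20: take 20 from right. Merged: [1, 4, 7, 8, 11, 12, 13, 20]
Compare 28 vs 23: take 23 from right. Merged: [1, 4, 7, 8, 11, 12, 13, 20, 23]
Append remaining from left: [28, 33]. Merged: [1, 4, 7, 8, 11, 12, 13, 20, 23, 28, 33]

Final merged array: [1, 4, 7, 8, 11, 12, 13, 20, 23, 28, 33]
Total comparisons: 9

The merged array is [1, 4, 7, 8, 11, 12, 13, 20, 23, 28, 33], requiring 9 comparisons. The merge step runs in O(n) time where n is the total number of elements.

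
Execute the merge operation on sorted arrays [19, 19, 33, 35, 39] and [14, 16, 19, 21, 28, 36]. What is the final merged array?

Merging process:

Compare 19 vs 14: take 14 from right. Merged: [14]
Compare 19 vs 16: take 16 from right. Merged: [14, 16]
Compare 19 vs 19: take 19 from left. Merged: [14, 16, 19]
Compare 19 vs 19: take 19 from left. Merged: [14, 16, 19, 19]
Compare 33 vs 19: take 19 from right. Merged: [14, 16, 19, 19, 19]
Compare 33 vs 21: take 21 from right. Merged: [14, 16, 19, 19, 19, 21]
Compare 33 vs 28: take 28 from right. Merged: [14, 16, 19, 19, 19, 21, 28]
Compare 33 vs 36: take 33 from left. Merged: [14, 16, 19, 19, 19, 21, 28, 33]
Compare 35 vs 36: take 35 from left. Merged: [14, 16, 19, 19, 19, 21, 28, 33, 35]
Compare 39 vs 36: take 36 from right. Merged: [14, 16, 19, 19, 19, 21, 28, 33, 35, 36]
Append remaining from left: [39]. Merged: [14, 16, 19, 19, 19, 21, 28, 33, 35, 36, 39]

Final merged array: [14, 16, 19, 19, 19, 21, 28, 33, 35, 36, 39]
Total comparisons: 10

The merged array is [14, 16, 19, 19, 19, 21, 28, 33, 35, 36, 39], requiring 10 comparisons. The merge step runs in O(n) time where n is the total number of elements.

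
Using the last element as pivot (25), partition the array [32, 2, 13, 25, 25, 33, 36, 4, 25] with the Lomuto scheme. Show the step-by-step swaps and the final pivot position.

Lomuto partition with pivot = 25:

Initial array: [32, 2, 13, 25, 25, 33, 36, 4, 25]

arr[0]=32 > 25: no swap
arr[1]=2 <= 25: swap with position 0, array becomes [2, 32, 13, 25, 25, 33, 36, 4, 25]
arr[2]=13 <= 25: swap with position 1, array becomes [2, 13, 32, 25, 25, 33, 36, 4, 25]
arr[3]=25 <= 25: swap with position 2, array becomes [2, 13, 25, 32, 25, 33, 36, 4, 25]
arr[4]=25 <= 25: swap with position 3, array becomes [2, 13, 25, 25, 32, 33, 36, 4, 25]
arr[5]=33 > 25: no swap
arr[6]=36 > 25: no swap
arr[7]=4 <= 25: swap with position 4, array becomes [2, 13, 25, 25, 4, 33, 36, 32, 25]

Place pivot at position 5: [2, 13, 25, 25, 4, 25, 36, 32, 33]
Pivot position: 5

After partitioning with pivot 25, the array becomes [2, 13, 25, 25, 4, 25, 36, 32, 33]. The pivot is placed at index 5. All elements to the left of the pivot are <= 25, and all elements to the right are > 25.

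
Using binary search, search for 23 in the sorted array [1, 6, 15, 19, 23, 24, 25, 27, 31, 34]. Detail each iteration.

Binary search for 23 in [1, 6, 15, 19, 23, 24, 25, 27, 31, 34]:

lo=0, hi=9, mid=4, arr[mid]=23 -> Found target at index 4!

Binary search finds 23 at index 4 after 1 comparisons. The search repeatedly halves the search space by comparing with the middle element.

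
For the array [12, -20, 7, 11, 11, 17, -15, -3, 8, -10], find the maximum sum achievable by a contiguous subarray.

Using Kadane's algorithm on [12, -20, 7, 11, 11, 17, -15, -3, 8, -10]:

Scanning through the array:
Position 1 (value -20): max_ending_here = -8, max_so_far = 12
Position 2 (value 7): max_ending_here = 7, max_so_far = 12
Position 3 (value 11): max_ending_here = 18, max_so_far = 18
Position 4 (value 11): max_ending_here = 29, max_so_far = 29
Position 5 (value 17): max_ending_here = 46, max_so_far = 46
Position 6 (value -15): max_ending_here = 31, max_so_far = 46
Position 7 (value -3): max_ending_here = 28, max_so_far = 46
Position 8 (value 8): max_ending_here = 36, max_so_far = 46
Position 9 (value -10): max_ending_here = 26, max_so_far = 46

Maximum subarray: [7, 11, 11, 17]
Maximum sum: 46

The maximum subarray is [7, 11, 11, 17] with sum 46. This subarray runs from index 2 to index 5.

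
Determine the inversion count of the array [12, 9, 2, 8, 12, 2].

Finding inversions in [12, 9, 2, 8, 12, 2]:

(0, 1): arr[0]=12 > arr[1]=9
(0, 2): arr[0]=12 > arr[2]=2
(0, 3): arr[0]=12 > arr[3]=8
(0, 5): arr[0]=12 > arr[5]=2
(1, 2): arr[1]=9 > arr[2]=2
(1, 3): arr[1]=9 > arr[3]=8
(1, 5): arr[1]=9 > arr[5]=2
(3, 5): arr[3]=8 > arr[5]=2
(4, 5): arr[4]=12 > arr[5]=2

Total inversions: 9

The array has 9 inversion(s): (0,1), (0,2), (0,3), (0,5), (1,2), (1,3), (1,5), (3,5), (4,5). Each pair (i,j) satisfies i < j and arr[i] > arr[j].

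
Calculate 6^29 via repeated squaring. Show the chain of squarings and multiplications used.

Computing 6^29 by squaring (build up from 6^1; each line after the first costs one multiplication):

6^1 = 6
6^2 = (6^1)^2 = 6^2 = 36
6^3 = 6 * 6^2 = 6 * 36 = 216
6^6 = (6^3)^2 = 216^2 = 46656
6^7 = 6 * 6^6 = 6 * 46656 = 279936
6^14 = (6^7)^2 = 279936^2 = 78364164096
6^28 = (6^14)^2 = 78364164096^2 = 6140942214464815497216
6^29 = 6 * 6^28 = 6 * 6140942214464815497216 = 36845653286788892983296

Result: 36845653286788892983296
Multiplications needed: 7 (7 lines after 6^1)

6^29 = 36845653286788892983296. Using exponentiation by squaring, this requires 7 multiplications. The key idea: if the exponent is even, square the half-power; if odd, multiply by the base once.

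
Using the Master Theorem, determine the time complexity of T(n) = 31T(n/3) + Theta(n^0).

Master Theorem for T(n) = 31T(n/3) + O(n^0):

a = 31, b = 3, c = 0
log_b(a) = log_3(31) = 3.1257

Case 1: c = 0 < log_3(31) = 3.1257
T(n) = O(n^(log_3 31))

For T(n) = 31T(n/3) + O(n^0): log_3(31) = 3.1257. This is Case 1 of the Master Theorem (c < log_b(a), work dominated by leaves), giving O(n^(log_3 31)).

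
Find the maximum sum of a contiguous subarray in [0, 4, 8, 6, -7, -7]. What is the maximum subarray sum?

Using Kadane's algorithm on [0, 4, 8, 6, -7, -7]:

Scanning through the array:
Position 1 (value 4): max_ending_here = 4, max_so_far = 4
Position 2 (value 8): max_ending_here = 12, max_so_far = 12
Position 3 (value 6): max_ending_here = 18, max_so_far = 18
Position 4 (value -7): max_ending_here = 11, max_so_far = 18
Position 5 (value -7): max_ending_here = 4, max_so_far = 18

Maximum subarray: [0, 4, 8, 6]
Maximum sum: 18

The maximum subarray is [0, 4, 8, 6] with sum 18. This subarray runs from index 0 to index 3.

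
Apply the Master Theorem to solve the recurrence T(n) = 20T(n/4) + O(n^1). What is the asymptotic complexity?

Master Theorem for T(n) = 20T(n/4) + O(n^1):

a = 20, b = 4, c = 1
log_b(a) = log_4(20) = 2.1610

Case 1: c = 1 < log_4(20) = 2.1610
T(n) = O(n^(log_4 20))

For T(n) = 20T(n/4) + O(n^1): log_4(20) = 2.1610. This is Case 1 of the Master Theorem (c < log_b(a), work dominated by leaves), giving O(n^(log_4 20)).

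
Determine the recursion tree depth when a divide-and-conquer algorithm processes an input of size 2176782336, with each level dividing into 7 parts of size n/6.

For divide and conquer with division factor 6:

Problem sizes at each level:
Level 0: 2176782336
Level 1: 362797056
Level 2: 60466176
Level 3: 10077696
Level 4: 1679616
Level 5: 279936
Level 6: 46656
Level 7: 7776
Level 8: 1296
Level 9: 216
Level 10: 36
Level 11: 6
Level 12: 1

The root is level 0 and the size-1 base case is level 12 (the tree spans levels 0 through 12, i.e. 13 levels counting the root), so the depth is the number of divisions: log_6(2176782336) = 12

The recursion tree depth is log_6(2176782336) = 12. At each level, the problem size is divided by 6, so it takes 12 divisions to reduce to a base case of size 1. The algorithm makes 7 recursive calls at each level.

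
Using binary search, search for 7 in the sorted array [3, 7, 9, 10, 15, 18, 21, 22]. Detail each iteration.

Binary search for 7 in [3, 7, 9, 10, 15, 18, 21, 22]:

lo=0, hi=7, mid=3, arr[mid]=10 -> 10 > 7, search left half
lo=0, hi=2, mid=1, arr[mid]=7 -> Found target at index 1!

Binary search finds 7 at index 1 after 2 comparisons. The search repeatedly halves the search space by comparing with the middle element.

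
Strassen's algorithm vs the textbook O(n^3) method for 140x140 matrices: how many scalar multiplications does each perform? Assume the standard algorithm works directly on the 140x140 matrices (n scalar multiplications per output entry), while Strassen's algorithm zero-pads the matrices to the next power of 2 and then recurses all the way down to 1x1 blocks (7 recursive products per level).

Matrix multiplication for 140x140 matrices:

Strassen's algorithm requires power-of-2 dimensions. Pad 140x140 to 256x256 (next power of 2).

Standard algorithm: 140^3 = 2744000 multiplications
Strassen's algorithm: 7^(log2(256)) = 7^8 = 5764801 multiplications
Difference: 2744000 - 5764801 = -3020801 (Strassen uses MORE here due to padding overhead — for small or just-over-power-of-2 n, padding can outweigh the per-level savings)

Standard: 2744000 multiplications (140^3). Strassen: 5764801 multiplications (7^8, after padding to 256x256). Strassen reduces 8 recursive multiplications to 7 at each level.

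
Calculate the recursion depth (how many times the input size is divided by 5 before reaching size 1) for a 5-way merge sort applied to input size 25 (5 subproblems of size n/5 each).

For divide and conquer with division factor 5:

Problem sizes at each level:
Level 0: 25
Level 1: 5
Level 2: 1

The root is level 0 and the size-1 base case is level 2 (the tree spans levels 0 through 2, i.e. 3 levels counting the root), so the depth is the number of divisions: log_5(25) = 2

The recursion tree depth is log_5(25) = 2. At each level, the problem size is divided by 5, so it takes 2 divisions to reduce to a base case of size 1. The algorithm makes 5 recursive calls at each level.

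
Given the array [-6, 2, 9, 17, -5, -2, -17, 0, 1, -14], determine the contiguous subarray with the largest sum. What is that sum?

Using Kadane's algorithm on [-6, 2, 9, 17, -5, -2, -17, 0, 1, -14]:

Scanning through the array:
Position 1 (value 2): max_ending_here = 2, max_so_far = 2
Position 2 (value 9): max_ending_here = 11, max_so_far = 11
Position 3 (value 17): max_ending_here = 28, max_so_far = 28
Position 4 (value -5): max_ending_here = 23, max_so_far = 28
Position 5 (value -2): max_ending_here = 21, max_so_far = 28
Position 6 (value -17): max_ending_here = 4, max_so_far = 28
Position 7 (value 0): max_ending_here = 4, max_so_far = 28
Position 8 (value 1): max_ending_here = 5, max_so_far = 28
Position 9 (value -14): max_ending_here = -9, max_so_far = 28

Maximum subarray: [2, 9, 17]
Maximum sum: 28

The maximum subarray is [2, 9, 17] with sum 28. This subarray runs from index 1 to index 3.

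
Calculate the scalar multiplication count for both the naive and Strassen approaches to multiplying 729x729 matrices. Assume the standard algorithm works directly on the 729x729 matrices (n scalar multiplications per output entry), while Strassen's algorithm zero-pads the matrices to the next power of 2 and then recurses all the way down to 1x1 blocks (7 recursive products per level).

Matrix multiplication for 729x729 matrices:

Strassen's algorithm requires power-of-2 dimensions. Pad 729x729 to 1024x1024 (next power of 2).

Standard algorithm: 729^3 = 387420489 multiplications
Strassen's algorithm: 7^(log2(1024)) = 7^10 = 282475249 multiplications
Savings: 387420489 - 282475249 = 104945240 multiplications

Standard: 387420489 multiplications (729^3). Strassen: 282475249 multiplications (7^10, after padding to 1024x1024). Strassen reduces 8 recursive multiplications to 7 at each level.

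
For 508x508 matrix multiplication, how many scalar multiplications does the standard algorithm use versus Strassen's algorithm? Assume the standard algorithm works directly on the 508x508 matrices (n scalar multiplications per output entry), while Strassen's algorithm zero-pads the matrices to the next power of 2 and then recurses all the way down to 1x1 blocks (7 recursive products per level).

Matrix multiplication for 508x508 matrices:

Strassen's algorithm requires power-of-2 dimensions. Pad 508x508 to 512x512 (next power of 2).

Standard algorithm: 508^3 = 131096512 multiplications
Strassen's algorithm: 7^(log2(512)) = 7^9 = 40353607 multiplications
Savings: 131096512 - 40353607 = 90742905 multiplications

Standard: 131096512 multiplications (508^3). Strassen: 40353607 multiplications (7^9, after padding to 512x512). Strassen reduces 8 recursive multiplications to 7 at each level.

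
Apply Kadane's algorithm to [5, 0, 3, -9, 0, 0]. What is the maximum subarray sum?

Using Kadane's algorithm on [5, 0, 3, -9, 0, 0]:

Scanning through the array:
Position 1 (value 0): max_ending_here = 5, max_so_far = 5
Position 2 (value 3): max_ending_here = 8, max_so_far = 8
Position 3 (value -9): max_ending_here = -1, max_so_far = 8
Position 4 (value 0): max_ending_here = 0, max_so_far = 8
Position 5 (value 0): max_ending_here = 0, max_so_far = 8

Maximum subarray: [5, 0, 3]
Maximum sum: 8

The maximum subarray is [5, 0, 3] with sum 8. This subarray runs from index 0 to index 2.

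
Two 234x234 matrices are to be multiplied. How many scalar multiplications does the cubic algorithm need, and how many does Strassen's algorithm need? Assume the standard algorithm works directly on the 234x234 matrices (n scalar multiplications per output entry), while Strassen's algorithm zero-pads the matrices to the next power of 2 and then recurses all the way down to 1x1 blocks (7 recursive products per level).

Matrix multiplication for 234x234 matrices:

Strassen's algorithm requires power-of-2 dimensions. Pad 234x234 to 256x256 (next power of 2).

Standard algorithm: 234^3 = 12812904 multiplications
Strassen's algorithm: 7^(log2(256)) = 7^8 = 5764801 multiplications
Savings: 12812904 - 5764801 = 7048103 multiplications

Standard: 12812904 multiplications (234^3). Strassen: 5764801 multiplications (7^8, after padding to 256x256). Strassen reduces 8 recursive multiplications to 7 at each level.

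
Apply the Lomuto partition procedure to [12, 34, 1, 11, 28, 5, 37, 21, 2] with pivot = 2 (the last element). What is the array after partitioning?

Lomuto partition with pivot = 2:

Initial array: [12, 34, 1, 11, 28, 5, 37, 21, 2]

arr[0]=12 > 2: no swap
arr[1]=34 > 2: no swap
arr[2]=1 <= 2: swap with position 0, array becomes [1, 34, 12, 11, 28, 5, 37, 21, 2]
arr[3]=11 > 2: no swap
arr[4]=28 > 2: no swap
arr[5]=5 > 2: no swap
arr[6]=37 > 2: no swap
arr[7]=21 > 2: no swap

Place pivot at position 1: [1, 2, 12, 11, 28, 5, 37, 21, 34]
Pivot position: 1

After partitioning with pivot 2, the array becomes [1, 2, 12, 11, 28, 5, 37, 21, 34]. The pivot is placed at index 1. All elements to the left of the pivot are <= 2, and all elements to the right are > 2.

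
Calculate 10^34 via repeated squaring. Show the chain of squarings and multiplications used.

Computing 10^34 by squaring (build up from 10^1; each line after the first costs one multiplication):

10^1 = 10
10^2 = (10^1)^2 = 10^2 = 100
10^4 = (10^2)^2 = 100^2 = 10000
10^8 = (10^4)^2 = 10000^2 = 100000000
10^16 = (10^8)^2 = 100000000^2 = 10000000000000000
10^17 = 10 * 10^16 = 10 * 10000000000000000 = 100000000000000000
10^34 = (10^17)^2 = 100000000000000000^2 = 10000000000000000000000000000000000

Result: 10000000000000000000000000000000000
Multiplications needed: 6 (6 lines after 10^1)

10^34 = 10000000000000000000000000000000000. Using exponentiation by squaring, this requires 6 multiplications. The key idea: if the exponent is even, square the half-power; if odd, multiply by the base once.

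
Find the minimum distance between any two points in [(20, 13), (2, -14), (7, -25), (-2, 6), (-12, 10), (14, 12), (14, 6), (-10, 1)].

Computing all pairwise distances among 8 points:

d((20, 13), (2, -14)) = 32.45
d((20, 13), (7, -25)) = 40.1622
d((20, 13), (-2, 6)) = 23.0868
d((20, 13), (-12, 10)) = 32.1403
d((20, 13), (14, 12)) = 6.0828
d((20, 13), (14, 6)) = 9.2195
d((20, 13), (-10, 1)) = 32.311
d((2, -14), (7, -25)) = 12.083
d((2, -14), (-2, 6)) = 20.3961
d((2, -14), (-12, 10)) = 27.7849
d((2, -14), (14, 12)) = 28.6356
d((2, -14), (14, 6)) = 23.3238
d((2, -14), (-10, 1)) = 19.2094
d((7, -25), (-2, 6)) = 32.28
d((7, -25), (-12, 10)) = 39.8246
d((7, -25), (14, 12)) = 37.6563
d((7, -25), (14, 6)) = 31.7805
d((7, -25), (-10, 1)) = 31.0644
d((-2, 6), (-12, 10)) = 10.7703
d((-2, 6), (14, 12)) = 17.088
d((-2, 6), (14, 6)) = 16.0
d((-2, 6), (-10, 1)) = 9.434
d((-12, 10), (14, 12)) = 26.0768
d((-12, 10), (14, 6)) = 26.3059
d((-12, 10), (-10, 1)) = 9.2195
d((14, 12), (14, 6)) = 6.0 <-- minimum
d((14, 12), (-10, 1)) = 26.4008
d((14, 6), (-10, 1)) = 24.5153

Closest pair: (14, 12) and (14, 6) with distance 6.0

The closest pair is (14, 12) and (14, 6) with Euclidean distance 6.0. For 8 points, brute-force pairwise comparison is shown above. For large n, the divide-and-conquer algorithm (sort by x, recurse on halves, check the dividing strip) achieves O(n log n).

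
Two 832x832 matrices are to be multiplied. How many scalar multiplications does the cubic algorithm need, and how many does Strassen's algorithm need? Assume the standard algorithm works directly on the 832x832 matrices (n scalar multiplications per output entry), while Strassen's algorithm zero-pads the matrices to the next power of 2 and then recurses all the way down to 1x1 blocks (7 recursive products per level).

Matrix multiplication for 832x832 matrices:

Strassen's algorithm requires power-of-2 dimensions. Pad 832x832 to 1024x1024 (next power of 2).

Standard algorithm: 832^3 = 575930368 multiplications
Strassen's algorithm: 7^(log2(1024)) = 7^10 = 282475249 multiplications
Savings: 575930368 - 282475249 = 293455119 multiplications

Standard: 575930368 multiplications (832^3). Strassen: 282475249 multiplications (7^10, after padding to 1024x1024). Strassen reduces 8 recursive multiplications to 7 at each level.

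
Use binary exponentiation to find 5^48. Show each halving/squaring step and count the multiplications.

Computing 5^48 by squaring (build up from 5^1; each line after the first costs one multiplication):

5^1 = 5
5^2 = (5^1)^2 = 5^2 = 25
5^3 = 5 * 5^2 = 5 * 25 = 125
5^6 = (5^3)^2 = 125^2 = 15625
5^12 = (5^6)^2 = 15625^2 = 244140625
5^24 = (5^12)^2 = 244140625^2 = 59604644775390625
5^48 = (5^24)^2 = 59604644775390625^2 = 3552713678800500929355621337890625

Result: 3552713678800500929355621337890625
Multiplications needed: 6 (6 lines after 5^1)

5^48 = 3552713678800500929355621337890625. Using exponentiation by squaring, this requires 6 multiplications. The key idea: if the exponent is even, square the half-power; if odd, multiply by the base once.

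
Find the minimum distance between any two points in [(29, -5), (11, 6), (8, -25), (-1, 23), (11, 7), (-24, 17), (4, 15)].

Computing all pairwise distances among 7 points:

d((29, -5), (11, 6)) = 21.095
d((29, -5), (8, -25)) = 29.0
d((29, -5), (-1, 23)) = 41.0366
d((29, -5), (11, 7)) = 21.6333
d((29, -5), (-24, 17)) = 57.3847
d((29, -5), (4, 15)) = 32.0156
d((11, 6), (8, -25)) = 31.1448
d((11, 6), (-1, 23)) = 20.8087
d((11, 6), (11, 7)) = 1.0 <-- minimum
d((11, 6), (-24, 17)) = 36.6879
d((11, 6), (4, 15)) = 11.4018
d((8, -25), (-1, 23)) = 48.8365
d((8, -25), (11, 7)) = 32.1403
d((8, -25), (-24, 17)) = 52.8015
d((8, -25), (4, 15)) = 40.1995
d((-1, 23), (11, 7)) = 20.0
d((-1, 23), (-24, 17)) = 23.7697
d((-1, 23), (4, 15)) = 9.434
d((11, 7), (-24, 17)) = 36.4005
d((11, 7), (4, 15)) = 10.6301
d((-24, 17), (4, 15)) = 28.0713

Closest pair: (11, 6) and (11, 7) with distance 1.0

The closest pair is (11, 6) and (11, 7) with Euclidean distance 1.0. For 7 points, brute-force pairwise comparison is shown above. For large n, the divide-and-conquer algorithm (sort by x, recurse on halves, check the dividing strip) achieves O(n log n).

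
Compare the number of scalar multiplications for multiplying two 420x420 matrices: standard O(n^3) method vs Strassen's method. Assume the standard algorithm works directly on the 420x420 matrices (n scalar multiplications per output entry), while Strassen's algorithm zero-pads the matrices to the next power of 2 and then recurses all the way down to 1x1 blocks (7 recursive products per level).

Matrix multiplication for 420x420 matrices:

Strassen's algorithm requires power-of-2 dimensions. Pad 420x420 to 512x512 (next power of 2).

Standard algorithm: 420^3 = 74088000 multiplications
Strassen's algorithm: 7^(log2(512)) = 7^9 = 40353607 multiplications
Savings: 74088000 - 40353607 = 33734393 multiplications

Standard: 74088000 multiplications (420^3). Strassen: 40353607 multiplications (7^9, after padding to 512x512). Strassen reduces 8 recursive multiplications to 7 at each level.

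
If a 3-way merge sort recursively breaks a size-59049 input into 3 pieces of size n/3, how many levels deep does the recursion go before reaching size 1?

For divide and conquer with division factor 3:

Problem sizes at each level:
Level 0: 59049
Level 1: 19683
Level 2: 6561
Level 3: 2187
Level 4: 729
Level 5: 243
Level 6: 81
Level 7: 27
Level 8: 9
Level 9: 3
Level 10: 1

The root is level 0 and the size-1 base case is level 10 (the tree spans levels 0 through 10, i.e. 11 levels counting the root), so the depth is the number of divisions: log_3(59049) = 10

The recursion tree depth is log_3(59049) = 10. At each level, the problem size is divided by 3, so it takes 10 divisions to reduce to a base case of size 1. The algorithm makes 3 recursive calls at each level.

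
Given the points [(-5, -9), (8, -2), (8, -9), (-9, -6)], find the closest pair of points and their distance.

Computing all pairwise distances among 4 points:

d((-5, -9), (8, -2)) = 14.7648
d((-5, -9), (8, -9)) = 13.0
d((-5, -9), (-9, -6)) = 5.0 <-- minimum
d((8, -2), (8, -9)) = 7.0
d((8, -2), (-9, -6)) = 17.4642
d((8, -9), (-9, -6)) = 17.2627

Closest pair: (-5, -9) and (-9, -6) with distance 5.0

The closest pair is (-5, -9) and (-9, -6) with Euclidean distance 5.0. For 4 points, brute-force pairwise comparison is shown above. For large n, the divide-and-conquer algorithm (sort by x, recurse on halves, check the dividing strip) achieves O(n log n).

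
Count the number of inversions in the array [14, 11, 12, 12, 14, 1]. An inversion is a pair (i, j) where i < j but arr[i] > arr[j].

Finding inversions in [14, 11, 12, 12, 14, 1]:

(0, 1): arr[0]=14 > arr[1]=11
(0, 2): arr[0]=14 > arr[2]=12
(0, 3): arr[0]=14 > arr[3]=12
(0, 5): arr[0]=14 > arr[5]=1
(1, 5): arr[1]=11 > arr[5]=1
(2, 5): arr[2]=12 > arr[5]=1
(3, 5): arr[3]=12 > arr[5]=1
(4, 5): arr[4]=14 > arr[5]=1

Total inversions: 8

The array has 8 inversion(s): (0,1), (0,2), (0,3), (0,5), (1,5), (2,5), (3,5), (4,5). Each pair (i,j) satisfies i < j and arr[i] > arr[j].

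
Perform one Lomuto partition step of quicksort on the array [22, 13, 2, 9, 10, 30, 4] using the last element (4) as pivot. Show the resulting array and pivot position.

Lomuto partition with pivot = 4:

Initial array: [22, 13, 2, 9, 10, 30, 4]

arr[0]=22 > 4: no swap
arr[1]=13 > 4: no swap
arr[2]=2 <= 4: swap with position 0, array becomes [2, 13, 22, 9, 10, 30, 4]
arr[3]=9 > 4: no swap
arr[4]=10 > 4: no swap
arr[5]=30 > 4: no swap

Place pivot at position 1: [2, 4, 22, 9, 10, 30, 13]
Pivot position: 1

After partitioning with pivot 4, the array becomes [2, 4, 22, 9, 10, 30, 13]. The pivot is placed at index 1. All elements to the left of the pivot are <= 4, and all elements to the right are > 4.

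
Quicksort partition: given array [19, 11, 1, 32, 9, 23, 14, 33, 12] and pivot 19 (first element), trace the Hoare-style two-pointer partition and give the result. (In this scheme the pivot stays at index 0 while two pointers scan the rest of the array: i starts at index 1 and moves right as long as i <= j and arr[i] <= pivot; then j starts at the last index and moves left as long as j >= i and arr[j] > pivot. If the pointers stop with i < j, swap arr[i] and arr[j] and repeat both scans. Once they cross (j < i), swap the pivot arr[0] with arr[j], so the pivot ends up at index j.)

Hoare-style two-pointer partition with pivot = 19:

Initial array: [19, 11, 1, 32, 9, 23, 14, 33, 12]

Pointers start at i = 1, j = 8.
i stops at index 3 (arr[3]=32 > 19), j stops at index 8 (arr[8]=12 <= 19): swap arr[3] and arr[8], array becomes [19, 11, 1, 12, 9, 23, 14, 33, 32]
i stops at index 5 (arr[5]=23 > 19), j stops at index 6 (arr[6]=14 <= 19): swap arr[5] and arr[6], array becomes [19, 11, 1, 12, 9, 14, 23, 33, 32]
i ends at 6, j ends at 5: the pointers have crossed (j < i), so scanning stops.

Swap pivot arr[0] with arr[5] to place pivot at position 5: [14, 11, 1, 12, 9, 19, 23, 33, 32]
Pivot position: 5

After partitioning with pivot 19, the array becomes [14, 11, 1, 12, 9, 19, 23, 33, 32]. The pivot is placed at index 5. All elements to the left of the pivot are <= 19, and all elements to the right are > 19.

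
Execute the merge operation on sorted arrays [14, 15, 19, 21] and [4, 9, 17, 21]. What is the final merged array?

Merging process:

Compare 14 vs 4: take 4 from right. Merged: [4]
Compare 14 vs 9: take 9 from right. Merged: [4, 9]
Compare 14 vs 17: take 14 from left. Merged: [4, 9, 14]
Compare 15 vs 17: take 15 from left. Merged: [4, 9, 14, 15]
Compare 19 vs 17: take 17 from right. Merged: [4, 9, 14, 15, 17]
Compare 19 vs 21: take 19 from left. Merged: [4, 9, 14, 15, 17, 19]
Compare 21 vs 21: take 21 from left. Merged: [4, 9, 14, 15, 17, 19, 21]
Append remaining from right: [21]. Merged: [4, 9, 14, 15, 17, 19, 21, 21]

Final merged array: [4, 9, 14, 15, 17, 19, 21, 21]
Total comparisons: 7

The merged array is [4, 9, 14, 15, 17, 19, 21, 21], requiring 7 comparisons. The merge step runs in O(n) time where n is the total number of elements.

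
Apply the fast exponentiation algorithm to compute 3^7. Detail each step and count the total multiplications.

Computing 3^7 by squaring (build up from 3^1; each line after the first costs one multiplication):

3^1 = 3
3^2 = (3^1)^2 = 3^2 = 9
3^3 = 3 * 3^2 = 3 * 9 = 27
3^6 = (3^3)^2 = 27^2 = 729
3^7 = 3 * 3^6 = 3 * 729 = 2187

Result: 2187
Multiplications needed: 4 (4 lines after 3^1)

3^7 = 2187. Using exponentiation by squaring, this requires 4 multiplications. The key idea: if the exponent is even, square the half-power; if odd, multiply by the base once.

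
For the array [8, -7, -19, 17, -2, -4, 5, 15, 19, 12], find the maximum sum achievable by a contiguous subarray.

Using Kadane's algorithm on [8, -7, -19, 17, -2, -4, 5, 15, 19, 12]:

Scanning through the array:
Position 1 (value -7): max_ending_here = 1, max_so_far = 8
Position 2 (value -19): max_ending_here = -18, max_so_far = 8
Position 3 (value 17): max_ending_here = 17, max_so_far = 17
Position 4 (value -2): max_ending_here = 15, max_so_far = 17
Position 5 (value -4): max_ending_here = 11, max_so_far = 17
Position 6 (value 5): max_ending_here = 16, max_so_far = 17
Position 7 (value 15): max_ending_here = 31, max_so_far = 31
Position 8 (value 19): max_ending_here = 50, max_so_far = 50
Position 9 (value 12): max_ending_here = 62, max_so_far = 62

Maximum subarray: [17, -2, -4, 5, 15, 19, 12]
Maximum sum: 62

The maximum subarray is [17, -2, -4, 5, 15, 19, 12] with sum 62. This subarray runs from index 3 to index 9.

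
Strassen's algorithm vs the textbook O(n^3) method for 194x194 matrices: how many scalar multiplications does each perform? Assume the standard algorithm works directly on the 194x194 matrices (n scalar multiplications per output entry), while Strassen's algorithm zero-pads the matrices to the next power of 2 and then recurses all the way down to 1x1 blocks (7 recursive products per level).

Matrix multiplication for 194x194 matrices:

Strassen's algorithm requires power-of-2 dimensions. Pad 194x194 to 256x256 (next power of 2).

Standard algorithm: 194^3 = 7301384 multiplications
Strassen's algorithm: 7^(log2(256)) = 7^8 = 5764801 multiplications
Savings: 7301384 - 5764801 = 1536583 multiplications

Standard: 7301384 multiplications (194^3). Strassen: 5764801 multiplications (7^8, after padding to 256x256). Strassen reduces 8 recursive multiplications to 7 at each level.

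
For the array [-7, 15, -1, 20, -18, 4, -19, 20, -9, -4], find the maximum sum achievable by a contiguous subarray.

Using Kadane's algorithm on [-7, 15, -1, 20, -18, 4, -19, 20, -9, -4]:

Scanning through the array:
Position 1 (value 15): max_ending_here = 15, max_so_far = 15
Position 2 (value -1): max_ending_here = 14, max_so_far = 15
Position 3 (value 20): max_ending_here = 34, max_so_far = 34
Position 4 (value -18): max_ending_here = 16, max_so_far = 34
Position 5 (value 4): max_ending_here = 20, max_so_far = 34
Position 6 (value -19): max_ending_here = 1, max_so_far = 34
Position 7 (value 20): max_ending_here = 21, max_so_far = 34
Position 8 (value -9): max_ending_here = 12, max_so_far = 34
Position 9 (value -4): max_ending_here = 8, max_so_far = 34

Maximum subarray: [15, -1, 20]
Maximum sum: 34

The maximum subarray is [15, -1, 20] with sum 34. This subarray runs from index 1 to index 3.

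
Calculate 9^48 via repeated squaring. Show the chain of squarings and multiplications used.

Computing 9^48 by squaring (build up from 9^1; each line after the first costs one multiplication):

9^1 = 9
9^2 = (9^1)^2 = 9^2 = 81
9^3 = 9 * 9^2 = 9 * 81 = 729
9^6 = (9^3)^2 = 729^2 = 531441
9^12 = (9^6)^2 = 531441^2 = 282429536481
9^24 = (9^12)^2 = 282429536481^2 = 79766443076872509863361
9^48 = (9^24)^2 = 79766443076872509863361^2 = 6362685441135942358474828762538534230890216321

Result: 6362685441135942358474828762538534230890216321
Multiplications needed: 6 (6 lines after 9^1)

9^48 = 6362685441135942358474828762538534230890216321. Using exponentiation by squaring, this requires 6 multiplications. The key idea: if the exponent is even, square the half-power; if odd, multiply by the base once.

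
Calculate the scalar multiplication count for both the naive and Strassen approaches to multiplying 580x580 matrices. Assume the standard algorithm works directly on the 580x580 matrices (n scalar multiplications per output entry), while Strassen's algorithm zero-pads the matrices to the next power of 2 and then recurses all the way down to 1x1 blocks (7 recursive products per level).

Matrix multiplication for 580x580 matrices:

Strassen's algorithm requires power-of-2 dimensions. Pad 580x580 to 1024x1024 (next power of 2).

Standard algorithm: 580^3 = 195112000 multiplications
Strassen's algorithm: 7^(log2(1024)) = 7^10 = 282475249 multiplications
Difference: 195112000 - 282475249 = -87363249 (Strassen uses MORE here due to padding overhead — for small or just-over-power-of-2 n, padding can outweigh the per-level savings)

Standard: 195112000 multiplications (580^3). Strassen: 282475249 multiplications (7^10, after padding to 1024x1024). Strassen reduces 8 recursive multiplications to 7 at each level.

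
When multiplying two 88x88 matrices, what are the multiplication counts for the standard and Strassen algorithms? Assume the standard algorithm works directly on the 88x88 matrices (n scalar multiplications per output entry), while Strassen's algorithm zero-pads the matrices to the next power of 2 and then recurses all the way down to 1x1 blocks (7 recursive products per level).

Matrix multiplication for 88x88 matrices:

Strassen's algorithm requires power-of-2 dimensions. Pad 88x88 to 128x128 (next power of 2).

Standard algorithm: 88^3 = 681472 multiplications
Strassen's algorithm: 7^(log2(128)) = 7^7 = 823543 multiplications
Difference: 681472 - 823543 = -142071 (Strassen uses MORE here due to padding overhead — for small or just-over-power-of-2 n, padding can outweigh the per-level savings)

Standard: 681472 multiplications (88^3). Strassen: 823543 multiplications (7^7, after padding to 128x128). Strassen reduces 8 recursive multiplications to 7 at each level.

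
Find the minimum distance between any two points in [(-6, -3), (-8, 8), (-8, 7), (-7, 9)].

Computing all pairwise distances among 4 points:

d((-6, -3), (-8, 8)) = 11.1803
d((-6, -3), (-8, 7)) = 10.198
d((-6, -3), (-7, 9)) = 12.0416
d((-8, 8), (-8, 7)) = 1.0 <-- minimum
d((-8, 8), (-7, 9)) = 1.4142
d((-8, 7), (-7, 9)) = 2.2361

Closest pair: (-8, 8) and (-8, 7) with distance 1.0

The closest pair is (-8, 8) and (-8, 7) with Euclidean distance 1.0. For 4 points, brute-force pairwise comparison is shown above. For large n, the divide-and-conquer algorithm (sort by x, recurse on halves, check the dividing strip) achieves O(n log n).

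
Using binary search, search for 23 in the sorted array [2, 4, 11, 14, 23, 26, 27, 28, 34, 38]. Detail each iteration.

Binary search for 23 in [2, 4, 11, 14, 23, 26, 27, 28, 34, 38]:

lo=0, hi=9, mid=4, arr[mid]=23 -> Found target at index 4!

Binary search finds 23 at index 4 after 1 comparisons. The search repeatedly halves the search space by comparing with the middle element.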